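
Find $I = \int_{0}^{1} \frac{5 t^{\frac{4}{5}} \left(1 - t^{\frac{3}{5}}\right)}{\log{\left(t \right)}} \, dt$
$\log{\left(\frac{243}{1024} \right)}$

Replace the exponent $\frac{4}{5}$ by a parameter $a$: let $I(a) = \int_{0}^{1} \frac{5 \left(- t^{\frac{7}{5}} + t^{a}\right)}{\log{\left(t \right)}} \, dt$.

Since $\dfrac{\partial}{\partial a}\,t^{a} = t^{a} \ln t$, the $\ln t$ in the denominator cancels and
$$\frac{dI}{da} = \int_{0}^{1} 5 t^{a} \, dt = 5 \left[\frac{t^{a+1}}{a+1}\right]_0^1 = \frac{5}{a + 1}.$$

Integrating with respect to $a$ gives $I(a) = \log{\left(\frac{3125 \left(a + 1\right)^{5}}{248832} \right)} + C$.

At $a = \frac{7}{5}$ the integrand is identically $0$, so $I(\frac{7}{5}) = 0$. The closed form gives $0$, hence $C = 0$.

Setting $a = \frac{4}{5}$:
$$I = \log{\left(\frac{243}{1024} \right)}.$$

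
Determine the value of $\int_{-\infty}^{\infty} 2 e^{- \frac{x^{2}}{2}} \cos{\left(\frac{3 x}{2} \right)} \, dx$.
$\frac{2 \sqrt{2} \sqrt{\pi}}{e^{\frac{9}{8}}}$

Define $I(b) = \int_{-\infty}^{\infty} 2 e^{- \frac{x^{2}}{2}} \cos{\left(b x \right)} \, dx$.

Differentiating under the integral sign,
$$I'(b) = \int_{-\infty}^{\infty} - 2 x e^{- \frac{x^{2}}{2}} \sin{\left(b x \right)} \, dx.$$

Integrate $\int_{-\infty}^{\infty} x \sin(b x)\, e^{- \frac{x^{2}}{2}}\, dx$ by parts with $u = \sin(b x)$ and $dv = x\, e^{- \frac{x^{2}}{2}}\, dx$, giving $v = - e^{- \frac{x^{2}}{2}}$. The boundary term vanishes and
$$\int_{-\infty}^{\infty} x \sin(b x)\, e^{- \frac{x^{2}}{2}}\, dx = b \int_{-\infty}^{\infty} \cos(b x)\, e^{- \frac{x^{2}}{2}}\, dx,$$
so $I'(b) = - b\, I(b)$.

This is a separable first-order ODE; solving with the initial condition $I(0) = \int_{-\infty}^{\infty} 2 e^{- \frac{x^{2}}{2}}\,dx = 2 \sqrt{2} \sqrt{\pi}$ gives
$$I(b) = 2 \sqrt{2} \sqrt{\pi} e^{- \frac{b^{2}}{2}}.$$

Setting $b = \frac{3}{2}$:
$$I = \frac{2 \sqrt{2} \sqrt{\pi}}{e^{\frac{9}{8}}}.$$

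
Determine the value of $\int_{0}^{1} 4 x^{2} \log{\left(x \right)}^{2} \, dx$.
$\frac{8}{27}$

Begin with the known integral
$$J(a) = \int_{0}^{1} 4 x^{a} \, dx = \frac{4}{a + 1}.$$

Differentiating under the integral sign brings down a factor of $\ln x$:
$$\frac{dJ}{da} = \int_{0}^{1} 4 x^{a} \log{\left(x \right)} \, dx = - \frac{4}{\left(a + 1\right)^{2}}.$$

Repeating twice in total — each differentiation brings down another $\ln x$ — gives
$$\frac{d^{2}J}{da^{2}} = \int_{0}^{1} 4 x^{a} \log{\left(x \right)}^{2} \, dx = \frac{8}{\left(a + 1\right)^{3}},$$
and the integrand here is exactly the target integrand, so $I = \frac{8}{\left(a + 1\right)^{3}}$.

Setting $a = 2$:
$$I = \frac{8}{27}.$$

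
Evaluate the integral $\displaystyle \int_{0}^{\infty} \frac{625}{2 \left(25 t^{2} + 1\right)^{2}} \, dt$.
$\frac{125 \pi}{8}$

Recall the elementary integral
$$J(a) = \int_{0}^{\infty} \frac{1}{2 \left(a^{2} + t^{2}\right)} \, dt = \frac{\pi}{4 a}.$$

Differentiating under the integral sign with respect to $a$,
$$\frac{dJ}{da} = \int_{0}^{\infty} - \frac{a}{\left(a^{2} + t^{2}\right)^{2}} \, dt = - \frac{\pi}{4 a^{2}},$$
so $\int_{0}^{\infty} \frac{1}{2 \left(a^{2} + t^{2}\right)^{2}} \, dt = \frac{\pi}{8 a^{3}}$.

Setting $a = \frac{1}{5}$:
$$I = \frac{125 \pi}{8}.$$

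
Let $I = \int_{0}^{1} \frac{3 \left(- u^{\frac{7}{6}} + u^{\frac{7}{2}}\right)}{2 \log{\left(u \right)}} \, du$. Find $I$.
$- \log{\left(\frac{13 \sqrt{39}}{243} \right)}$

Consider the one-parameter family: let $I(a) = \int_{0}^{1} \frac{3 \left(u^{\frac{7}{2}} - u^{a}\right)}{2 \log{\left(u \right)}} \, du$.

Since $\dfrac{\partial}{\partial a}\,u^{a} = u^{a} \ln u$, the $\ln u$ in the denominator cancels and
$$\frac{dI}{da} = \int_{0}^{1} - \frac{3}{2} u^{a} \, du = - \frac{3}{2} \left[\frac{u^{a+1}}{a+1}\right]_0^1 = - \frac{3}{2 a + 2}.$$

Integrating with respect to $a$ gives $I(a) = - \log{\left(\frac{2 \sqrt{2} \left(a + 1\right)^{\frac{3}{2}}}{27} \right)} + C$.

At $a = \frac{7}{2}$ the integrand is identically $0$, so $I(\frac{7}{2}) = 0$. The closed form gives $0$, hence $C = 0$.

Setting $a = \frac{7}{6}$:
$$I = - \log{\left(\frac{13 \sqrt{39}}{243} \right)}.$$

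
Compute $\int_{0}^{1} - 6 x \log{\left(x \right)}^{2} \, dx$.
$- \frac{3}{2}$

Start from the elementary integral
$$J(a) = \int_{0}^{1} - 6 x^{a} \, dx = - \frac{6}{a + 1}.$$

Differentiating under the integral sign brings down a factor of $\ln x$:
$$\frac{dJ}{da} = \int_{0}^{1} - 6 x^{a} \log{\left(x \right)} \, dx = \frac{6}{\left(a + 1\right)^{2}}.$$

Repeating twice in total — each differentiation brings down another $\ln x$ — gives
$$\frac{d^{2}J}{da^{2}} = \int_{0}^{1} - 6 x^{a} \log{\left(x \right)}^{2} \, dx = - \frac{12}{\left(a + 1\right)^{3}},$$
and the integrand here is exactly the target integrand, so $I = - \frac{12}{\left(a + 1\right)^{3}}$.

Setting $a = 1$:
$$I = - \frac{3}{2}.$$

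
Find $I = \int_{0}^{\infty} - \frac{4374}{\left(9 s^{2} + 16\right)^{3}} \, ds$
$- \frac{2187 \pi}{8192}$

Recall the elementary integral
$$J(a) = \int_{0}^{\infty} - \frac{6}{a^{2} + s^{2}} \, ds = - \frac{3 \pi}{a}.$$

Differentiating under the integral sign with respect to $a$,
$$\frac{dJ}{da} = \int_{0}^{\infty} \frac{12 a}{\left(a^{2} + s^{2}\right)^{2}} \, ds = \frac{3 \pi}{a^{2}},$$
so $\int_{0}^{\infty} - \frac{6}{\left(a^{2} + s^{2}\right)^{2}} \, ds = - \frac{3 \pi}{2 a^{3}}$.

Repeating — each differentiation of $1/(s^2+a^2)^j$ produces $-2ja/(s^2+a^2)^{j+1}$ — and dividing through by $-2ja$ at each step yields, after $2$ differentiations in total,
$$\int_{0}^{\infty} - \frac{6}{\left(a^{2} + s^{2}\right)^{3}} \, ds = - \frac{9 \pi}{8 a^{5}}.$$

Setting $a = \frac{4}{3}$:
$$I = - \frac{2187 \pi}{8192}.$$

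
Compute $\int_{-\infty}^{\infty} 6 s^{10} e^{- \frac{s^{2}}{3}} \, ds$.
$\frac{688905 \sqrt{3} \sqrt{\pi}}{16}$

Start from the elementary integral
$$J(a) = \int_{-\infty}^{\infty} 6 e^{- a s^{2}} \, ds = \frac{6 \sqrt{\pi}}{\sqrt{a}}.$$

Differentiating under the integral sign brings down a factor of $(-s^2)$:
$$\frac{dJ}{da} = \int_{-\infty}^{\infty} - 6 s^{2} e^{- a s^{2}} \, ds = - \frac{3 \sqrt{\pi}}{a^{\frac{3}{2}}}.$$

Repeating $5$ times in total — each differentiation brings down another $(-s^2)$ — gives
$$\frac{d^{5}J}{da^{5}} = \int_{-\infty}^{\infty} - 6 s^{10} e^{- a s^{2}} \, ds = - \frac{2835 \sqrt{\pi}}{16 a^{\frac{11}{2}}},$$
and the integrand here is $(-1)^{5}$ times the target integrand, so $I = (-1)^{5}\,\frac{d^{5}J}{da^{5}} = \frac{2835 \sqrt{\pi}}{16 a^{\frac{11}{2}}}$.

Setting $a = \frac{1}{3}$:
$$I = \frac{688905 \sqrt{3} \sqrt{\pi}}{16}.$$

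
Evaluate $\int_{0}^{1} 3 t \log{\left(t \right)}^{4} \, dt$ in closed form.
$\frac{9}{4}$

Consider the simpler parametrised integral
$$J(a) = \int_{0}^{1} 3 t^{a} \, dt = \frac{3}{a + 1}.$$

Differentiating under the integral sign brings down a factor of $\ln t$:
$$\frac{dJ}{da} = \int_{0}^{1} 3 t^{a} \log{\left(t \right)} \, dt = - \frac{3}{\left(a + 1\right)^{2}}.$$

Repeating $4$ times in total — each differentiation brings down another $\ln t$ — gives
$$\frac{d^{4}J}{da^{4}} = \int_{0}^{1} 3 t^{a} \log{\left(t \right)}^{4} \, dt = \frac{72}{\left(a + 1\right)^{5}},$$
and the integrand here is exactly the target integrand, so $I = \frac{72}{\left(a + 1\right)^{5}}$.

Setting $a = 1$:
$$I = \frac{9}{4}.$$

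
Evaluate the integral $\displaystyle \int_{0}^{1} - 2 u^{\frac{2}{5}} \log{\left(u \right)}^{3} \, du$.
$\frac{7500}{2401}$

Start from the elementary integral
$$J(a) = \int_{0}^{1} - 2 u^{a} \, du = - \frac{2}{a + 1}.$$

Differentiating under the integral sign brings down a factor of $\ln u$:
$$\frac{dJ}{da} = \int_{0}^{1} - 2 u^{a} \log{\left(u \right)} \, du = \frac{2}{\left(a + 1\right)^{2}}.$$

Repeating $3$ times in total — each differentiation brings down another $\ln u$ — gives
$$\frac{d^{3}J}{da^{3}} = \int_{0}^{1} - 2 u^{a} \log{\left(u \right)}^{3} \, du = \frac{12}{\left(a + 1\right)^{4}},$$
and the integrand here is exactly the target integrand, so $I = \frac{12}{\left(a + 1\right)^{4}}$.

Setting $a = \frac{2}{5}$:
$$I = \frac{7500}{2401}.$$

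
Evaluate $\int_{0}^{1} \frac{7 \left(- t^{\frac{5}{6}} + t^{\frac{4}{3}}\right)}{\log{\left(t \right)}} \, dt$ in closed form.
$\log{\left(\frac{105413504}{19487171} \right)}$

Replace the exponent $\frac{4}{3}$ by a parameter $a$: let $I(a) = \int_{0}^{1} \frac{7 \left(- t^{\frac{5}{6}} + t^{a}\right)}{\log{\left(t \right)}} \, dt$.

Since $\dfrac{\partial}{\partial a}\,t^{a} = t^{a} \ln t$, the $\ln t$ in the denominator cancels and
$$\frac{dI}{da} = \int_{0}^{1} 7 t^{a} \, dt = 7 \left[\frac{t^{a+1}}{a+1}\right]_0^1 = \frac{7}{a + 1}.$$

Integrating with respect to $a$ gives $I(a) = \log{\left(\frac{279936 \left(a + 1\right)^{7}}{19487171} \right)} + C$.

At $a = \frac{5}{6}$ the integrand is identically $0$, so $I(\frac{5}{6}) = 0$. The closed form gives $0$, hence $C = 0$.

Setting $a = \frac{4}{3}$:
$$I = \log{\left(\frac{105413504}{19487171} \right)}.$$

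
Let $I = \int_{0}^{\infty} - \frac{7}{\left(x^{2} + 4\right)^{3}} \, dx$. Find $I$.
$- \frac{21 \pi}{512}$

Start from the standard arctangent integral
$$J(a) = \int_{0}^{\infty} - \frac{7}{a^{2} + x^{2}} \, dx = - \frac{7 \pi}{2 a}.$$

Differentiating under the integral sign with respect to $a$,
$$\frac{dJ}{da} = \int_{0}^{\infty} \frac{14 a}{\left(a^{2} + x^{2}\right)^{2}} \, dx = \frac{7 \pi}{2 a^{2}},$$
so $\int_{0}^{\infty} - \frac{7}{\left(a^{2} + x^{2}\right)^{2}} \, dx = - \frac{7 \pi}{4 a^{3}}$.

Repeating — each differentiation of $1/(x^2+a^2)^j$ produces $-2ja/(x^2+a^2)^{j+1}$ — and dividing through by $-2ja$ at each step yields, after $2$ differentiations in total,
$$\int_{0}^{\infty} - \frac{7}{\left(a^{2} + x^{2}\right)^{3}} \, dx = - \frac{21 \pi}{16 a^{5}}.$$

Setting $a = 2$:
$$I = - \frac{21 \pi}{512}.$$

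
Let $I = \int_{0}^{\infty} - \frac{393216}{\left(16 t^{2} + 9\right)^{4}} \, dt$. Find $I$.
$- \frac{5120 \pi}{729}$

Start from the standard arctangent integral
$$J(a) = \int_{0}^{\infty} - \frac{6}{a^{2} + t^{2}} \, dt = - \frac{3 \pi}{a}.$$

Differentiating under the integral sign with respect to $a$,
$$\frac{dJ}{da} = \int_{0}^{\infty} \frac{12 a}{\left(a^{2} + t^{2}\right)^{2}} \, dt = \frac{3 \pi}{a^{2}},$$
so $\int_{0}^{\infty} - \frac{6}{\left(a^{2} + t^{2}\right)^{2}} \, dt = - \frac{3 \pi}{2 a^{3}}$.

Repeating — each differentiation of $1/(t^2+a^2)^j$ produces $-2ja/(t^2+a^2)^{j+1}$ — and dividing through by $-2ja$ at each step yields, after $3$ differentiations in total,
$$\int_{0}^{\infty} - \frac{6}{\left(a^{2} + t^{2}\right)^{4}} \, dt = - \frac{15 \pi}{16 a^{7}}.$$

Setting $a = \frac{3}{4}$:
$$I = - \frac{5120 \pi}{729}.$$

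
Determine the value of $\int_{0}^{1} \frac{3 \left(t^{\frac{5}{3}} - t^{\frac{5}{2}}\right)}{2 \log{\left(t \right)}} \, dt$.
$\log{\left(\frac{64 \sqrt{21}}{441} \right)}$

Replace the exponent $\frac{5}{3}$ by a parameter $a$: let $I(a) = \int_{0}^{1} \frac{3 \left(- t^{\frac{5}{2}} + t^{a}\right)}{2 \log{\left(t \right)}} \, dt$.

Since $\dfrac{\partial}{\partial a}\,t^{a} = t^{a} \ln t$, the $\ln t$ in the denominator cancels and
$$\frac{dI}{da} = \int_{0}^{1} \frac{3}{2} t^{a} \, dt = \frac{3}{2} \left[\frac{t^{a+1}}{a+1}\right]_0^1 = \frac{3}{2 \left(a + 1\right)}.$$

Integrating with respect to $a$ gives $I(a) = \log{\left(\frac{2 \sqrt{14} \left(a + 1\right)^{\frac{3}{2}}}{49} \right)} + C$.

At $a = \frac{5}{2}$ the integrand is identically $0$, so $I(\frac{5}{2}) = 0$. The closed form gives $0$, hence $C = 0$.

Setting $a = \frac{5}{3}$:
$$I = \log{\left(\frac{64 \sqrt{21}}{441} \right)}.$$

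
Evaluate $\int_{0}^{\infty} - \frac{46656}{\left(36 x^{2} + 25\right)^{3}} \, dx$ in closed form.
$- \frac{1458 \pi}{3125}$

Start from the standard arctangent integral
$$J(a) = \int_{0}^{\infty} - \frac{1}{a^{2} + x^{2}} \, dx = - \frac{\pi}{2 a}.$$

Differentiating under the integral sign with respect to $a$,
$$\frac{dJ}{da} = \int_{0}^{\infty} \frac{2 a}{\left(a^{2} + x^{2}\right)^{2}} \, dx = \frac{\pi}{2 a^{2}},$$
so $\int_{0}^{\infty} - \frac{1}{\left(a^{2} + x^{2}\right)^{2}} \, dx = - \frac{\pi}{4 a^{3}}$.

Repeating — each differentiation of $1/(x^2+a^2)^j$ produces $-2ja/(x^2+a^2)^{j+1}$ — and dividing through by $-2ja$ at each step yields, after $2$ differentiations in total,
$$\int_{0}^{\infty} - \frac{1}{\left(a^{2} + x^{2}\right)^{3}} \, dx = - \frac{3 \pi}{16 a^{5}}.$$

Setting $a = \frac{5}{6}$:
$$I = - \frac{1458 \pi}{3125}.$$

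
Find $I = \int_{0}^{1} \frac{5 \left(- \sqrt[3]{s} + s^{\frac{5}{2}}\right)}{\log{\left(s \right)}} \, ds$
$- \log{\left(\frac{32768}{4084101} \right)}$

Introduce a parameter $a$ in the exponent: let $I(a) = \int_{0}^{1} \frac{5 \left(s^{\frac{5}{2}} - s^{a}\right)}{\log{\left(s \right)}} \, ds$.

Since $\dfrac{\partial}{\partial a}\,s^{a} = s^{a} \ln s$, the $\ln s$ in the denominator cancels and
$$\frac{dI}{da} = \int_{0}^{1} -5 s^{a} \, ds = -5 \left[\frac{s^{a+1}}{a+1}\right]_0^1 = - \frac{5}{a + 1}.$$

Integrating with respect to $a$ gives $I(a) = - \log{\left(\frac{32 \left(a + 1\right)^{5}}{16807} \right)} + C$.

At $a = \frac{5}{2}$ the integrand is identically $0$, so $I(\frac{5}{2}) = 0$. The closed form gives $0$, hence $C = 0$.

Setting $a = \frac{1}{3}$:
$$I = - \log{\left(\frac{32768}{4084101} \right)}.$$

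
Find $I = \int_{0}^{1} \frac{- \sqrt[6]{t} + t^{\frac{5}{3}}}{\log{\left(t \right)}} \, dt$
$\log{\left(\frac{16}{7} \right)}$

Replace the exponent $\frac{5}{3}$ by a parameter $a$: let $I(a) = \int_{0}^{1} \frac{- \sqrt[6]{t} + t^{a}}{\log{\left(t \right)}} \, dt$.

Since $\dfrac{\partial}{\partial a}\,t^{a} = t^{a} \ln t$, the $\ln t$ in the denominator cancels and
$$\frac{dI}{da} = \int_{0}^{1} t^{a} \, dt = \left[\frac{t^{a+1}}{a+1}\right]_0^1 = \frac{1}{a + 1}.$$

Integrating with respect to $a$ gives $I(a) = \log{\left(\frac{6 a}{7} + \frac{6}{7} \right)} + C$.

At $a = \frac{1}{6}$ the integrand is identically $0$, so $I(\frac{1}{6}) = 0$. The closed form gives $0$, hence $C = 0$.

Setting $a = \frac{5}{3}$:
$$I = \log{\left(\frac{16}{7} \right)}.$$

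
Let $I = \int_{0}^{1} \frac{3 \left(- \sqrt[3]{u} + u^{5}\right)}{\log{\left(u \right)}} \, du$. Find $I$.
$\log{\left(\frac{729}{8} \right)}$

Replace the exponent $5$ by a parameter $a$: let $I(a) = \int_{0}^{1} \frac{3 \left(- \sqrt[3]{u} + u^{a}\right)}{\log{\left(u \right)}} \, du$.

Since $\dfrac{\partial}{\partial a}\,u^{a} = u^{a} \ln u$, the $\ln u$ in the denominator cancels and
$$\frac{dI}{da} = \int_{0}^{1} 3 u^{a} \, du = 3 \left[\frac{u^{a+1}}{a+1}\right]_0^1 = \frac{3}{a + 1}.$$

Integrating with respect to $a$ gives $I(a) = \log{\left(\frac{27 \left(a + 1\right)^{3}}{64} \right)} + C$.

At $a = \frac{1}{3}$ the integrand is identically $0$, so $I(\frac{1}{3}) = 0$. The closed form gives $0$, hence $C = 0$.

Setting $a = 5$:
$$I = \log{\left(\frac{729}{8} \right)}.$$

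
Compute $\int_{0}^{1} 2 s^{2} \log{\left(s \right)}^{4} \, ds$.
$\frac{16}{81}$

Start from the elementary integral
$$J(a) = \int_{0}^{1} 2 s^{a} \, ds = \frac{2}{a + 1}.$$

Differentiating under the integral sign brings down a factor of $\ln s$:
$$\frac{dJ}{da} = \int_{0}^{1} 2 s^{a} \log{\left(s \right)} \, ds = - \frac{2}{\left(a + 1\right)^{2}}.$$

Repeating $4$ times in total — each differentiation brings down another $\ln s$ — gives
$$\frac{d^{4}J}{da^{4}} = \int_{0}^{1} 2 s^{a} \log{\left(s \right)}^{4} \, ds = \frac{48}{\left(a + 1\right)^{5}},$$
and the integrand here is exactly the target integrand, so $I = \frac{48}{\left(a + 1\right)^{5}}$.

Setting $a = 2$:
$$I = \frac{16}{81}.$$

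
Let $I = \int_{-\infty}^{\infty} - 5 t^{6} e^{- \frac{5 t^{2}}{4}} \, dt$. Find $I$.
$- \frac{48 \sqrt{5} \sqrt{\pi}}{25}$

Start from the elementary integral
$$J(a) = \int_{-\infty}^{\infty} - 5 e^{- a t^{2}} \, dt = - \frac{5 \sqrt{\pi}}{\sqrt{a}}.$$

Differentiating under the integral sign brings down a factor of $(-t^2)$:
$$\frac{dJ}{da} = \int_{-\infty}^{\infty} 5 t^{2} e^{- a t^{2}} \, dt = \frac{5 \sqrt{\pi}}{2 a^{\frac{3}{2}}}.$$

Repeating $3$ times in total — each differentiation brings down another $(-t^2)$ — gives
$$\frac{d^{3}J}{da^{3}} = \int_{-\infty}^{\infty} 5 t^{6} e^{- a t^{2}} \, dt = \frac{75 \sqrt{\pi}}{8 a^{\frac{7}{2}}},$$
and the integrand here is $(-1)^{3}$ times the target integrand, so $I = (-1)^{3}\,\frac{d^{3}J}{da^{3}} = - \frac{75 \sqrt{\pi}}{8 a^{\frac{7}{2}}}$.

Setting $a = \frac{5}{4}$:
$$I = - \frac{48 \sqrt{5} \sqrt{\pi}}{25}.$$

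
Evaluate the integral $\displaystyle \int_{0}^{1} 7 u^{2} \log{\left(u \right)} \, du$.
$- \frac{7}{9}$

Consider the simpler parametrised integral
$$J(a) = \int_{0}^{1} 7 u^{a} \, du = \frac{7}{a + 1}.$$

Differentiating under the integral sign brings down a factor of $\ln u$:
$$\frac{dJ}{da} = \int_{0}^{1} 7 u^{a} \log{\left(u \right)} \, du = - \frac{7}{\left(a + 1\right)^{2}}.$$

The integral on the left is $I$, so $I = - \frac{7}{\left(a + 1\right)^{2}}$.

Setting $a = 2$:
$$I = - \frac{7}{9}.$$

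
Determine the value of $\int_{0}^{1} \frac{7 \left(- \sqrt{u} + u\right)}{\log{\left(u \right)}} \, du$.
$\log{\left(\frac{16384}{2187} \right)}$

Introduce a parameter $a$ in the exponent: let $I(a) = \int_{0}^{1} \frac{7 \left(u - u^{a}\right)}{\log{\left(u \right)}} \, du$.

Since $\dfrac{\partial}{\partial a}\,u^{a} = u^{a} \ln u$, the $\ln u$ in the denominator cancels and
$$\frac{dI}{da} = \int_{0}^{1} -7 u^{a} \, du = -7 \left[\frac{u^{a+1}}{a+1}\right]_0^1 = - \frac{7}{a + 1}.$$

Integrating with respect to $a$ gives $I(a) = \log{\left(\frac{128}{\left(a + 1\right)^{7}} \right)} + C$.

At $a = 1$ the integrand is identically $0$, so $I(1) = 0$. The closed form gives $0$, hence $C = 0$.

Setting $a = \frac{1}{2}$:
$$I = \log{\left(\frac{16384}{2187} \right)}.$$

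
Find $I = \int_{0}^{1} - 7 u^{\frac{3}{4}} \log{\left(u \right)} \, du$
$\frac{16}{7}$

Begin with the known integral
$$J(a) = \int_{0}^{1} - 7 u^{a} \, du = - \frac{7}{a + 1}.$$

Differentiating under the integral sign brings down a factor of $\ln u$:
$$\frac{dJ}{da} = \int_{0}^{1} - 7 u^{a} \log{\left(u \right)} \, du = \frac{7}{\left(a + 1\right)^{2}}.$$

The integral on the left is $I$, so $I = \frac{7}{\left(a + 1\right)^{2}}$.

Setting $a = \frac{3}{4}$:
$$I = \frac{16}{7}.$$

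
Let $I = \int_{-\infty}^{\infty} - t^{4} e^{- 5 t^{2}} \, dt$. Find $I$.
$- \frac{3 \sqrt{5} \sqrt{\pi}}{500}$

Start from the elementary integral
$$J(a) = \int_{-\infty}^{\infty} - e^{- a t^{2}} \, dt = - \frac{\sqrt{\pi}}{\sqrt{a}}.$$

Differentiating under the integral sign brings down a factor of $(-t^2)$:
$$\frac{dJ}{da} = \int_{-\infty}^{\infty} t^{2} e^{- a t^{2}} \, dt = \frac{\sqrt{\pi}}{2 a^{\frac{3}{2}}}.$$

Repeating twice in total — each differentiation brings down another $(-t^2)$ — gives
$$\frac{d^{2}J}{da^{2}} = \int_{-\infty}^{\infty} - t^{4} e^{- a t^{2}} \, dt = - \frac{3 \sqrt{\pi}}{4 a^{\frac{5}{2}}},$$
and the integrand here is exactly the target integrand, so $I = - \frac{3 \sqrt{\pi}}{4 a^{\frac{5}{2}}}$.

Setting $a = 5$:
$$I = - \frac{3 \sqrt{5} \sqrt{\pi}}{500}.$$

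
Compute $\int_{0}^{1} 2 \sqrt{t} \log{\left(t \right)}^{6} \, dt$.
$\frac{20480}{243}$

Start from the elementary integral
$$J(a) = \int_{0}^{1} 2 t^{a} \, dt = \frac{2}{a + 1}.$$

Differentiating under the integral sign brings down a factor of $\ln t$:
$$\frac{dJ}{da} = \int_{0}^{1} 2 t^{a} \log{\left(t \right)} \, dt = - \frac{2}{\left(a + 1\right)^{2}}.$$

Repeating $6$ times in total — each differentiation brings down another $\ln t$ — gives
$$\frac{d^{6}J}{da^{6}} = \int_{0}^{1} 2 t^{a} \log{\left(t \right)}^{6} \, dt = \frac{1440}{\left(a + 1\right)^{7}},$$
and the integrand here is exactly the target integrand, so $I = \frac{1440}{\left(a + 1\right)^{7}}$.

Setting $a = \frac{1}{2}$:
$$I = \frac{20480}{243}.$$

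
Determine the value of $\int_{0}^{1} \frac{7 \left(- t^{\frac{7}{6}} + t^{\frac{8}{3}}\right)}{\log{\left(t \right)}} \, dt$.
$- \log{\left(\frac{62748517}{2494357888} \right)}$

Introduce a parameter $a$ in the exponent: let $I(a) = \int_{0}^{1} \frac{7 \left(t^{\frac{8}{3}} - t^{a}\right)}{\log{\left(t \right)}} \, dt$.

Since $\dfrac{\partial}{\partial a}\,t^{a} = t^{a} \ln t$, the $\ln t$ in the denominator cancels and
$$\frac{dI}{da} = \int_{0}^{1} -7 t^{a} \, dt = -7 \left[\frac{t^{a+1}}{a+1}\right]_0^1 = - \frac{7}{a + 1}.$$

Integrating with respect to $a$ gives $I(a) = - \log{\left(\frac{2187 \left(a + 1\right)^{7}}{19487171} \right)} + C$.

At $a = \frac{8}{3}$ the integrand is identically $0$, so $I(\frac{8}{3}) = 0$. The closed form gives $0$, hence $C = 0$.

Setting $a = \frac{7}{6}$:
$$I = - \log{\left(\frac{62748517}{2494357888} \right)}.$$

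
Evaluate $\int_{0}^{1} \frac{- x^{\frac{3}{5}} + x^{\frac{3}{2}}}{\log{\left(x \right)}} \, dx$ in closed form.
$\log{\left(\frac{25}{16} \right)}$

Introduce a parameter $a$ in the exponent: let $I(a) = \int_{0}^{1} \frac{- x^{\frac{3}{5}} + x^{a}}{\log{\left(x \right)}} \, dx$.

Since $\dfrac{\partial}{\partial a}\,x^{a} = x^{a} \ln x$, the $\ln x$ in the denominator cancels and
$$\frac{dI}{da} = \int_{0}^{1} x^{a} \, dx = \left[\frac{x^{a+1}}{a+1}\right]_0^1 = \frac{1}{a + 1}.$$

Integrating with respect to $a$ gives $I(a) = \log{\left(\frac{5 a}{8} + \frac{5}{8} \right)} + C$.

At $a = \frac{3}{5}$ the integrand is identically $0$, so $I(\frac{3}{5}) = 0$. The closed form gives $0$, hence $C = 0$.

Setting $a = \frac{3}{2}$:
$$I = \log{\left(\frac{25}{16} \right)}.$$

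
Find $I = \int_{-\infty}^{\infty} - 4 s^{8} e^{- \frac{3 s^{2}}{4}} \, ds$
$- \frac{4480 \sqrt{3} \sqrt{\pi}}{81}$

Consider the simpler parametrised integral
$$J(a) = \int_{-\infty}^{\infty} - 4 e^{- a s^{2}} \, ds = - \frac{4 \sqrt{\pi}}{\sqrt{a}}.$$

Differentiating under the integral sign brings down a factor of $(-s^2)$:
$$\frac{dJ}{da} = \int_{-\infty}^{\infty} 4 s^{2} e^{- a s^{2}} \, ds = \frac{2 \sqrt{\pi}}{a^{\frac{3}{2}}}.$$

Repeating $4$ times in total — each differentiation brings down another $(-s^2)$ — gives
$$\frac{d^{4}J}{da^{4}} = \int_{-\infty}^{\infty} - 4 s^{8} e^{- a s^{2}} \, ds = - \frac{105 \sqrt{\pi}}{4 a^{\frac{9}{2}}},$$
and the integrand here is exactly the target integrand, so $I = - \frac{105 \sqrt{\pi}}{4 a^{\frac{9}{2}}}$.

Setting $a = \frac{3}{4}$:
$$I = - \frac{4480 \sqrt{3} \sqrt{\pi}}{81}.$$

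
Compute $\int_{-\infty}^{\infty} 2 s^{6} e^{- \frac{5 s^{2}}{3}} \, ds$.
$\frac{81 \sqrt{15} \sqrt{\pi}}{500}$

Begin with the known integral
$$J(a) = \int_{-\infty}^{\infty} 2 e^{- a s^{2}} \, ds = \frac{2 \sqrt{\pi}}{\sqrt{a}}.$$

Differentiating under the integral sign brings down a factor of $(-s^2)$:
$$\frac{dJ}{da} = \int_{-\infty}^{\infty} - 2 s^{2} e^{- a s^{2}} \, ds = - \frac{\sqrt{\pi}}{a^{\frac{3}{2}}}.$$

Repeating $3$ times in total — each differentiation brings down another $(-s^2)$ — gives
$$\frac{d^{3}J}{da^{3}} = \int_{-\infty}^{\infty} - 2 s^{6} e^{- a s^{2}} \, ds = - \frac{15 \sqrt{\pi}}{4 a^{\frac{7}{2}}},$$
and the integrand here is $(-1)^{3}$ times the target integrand, so $I = (-1)^{3}\,\frac{d^{3}J}{da^{3}} = \frac{15 \sqrt{\pi}}{4 a^{\frac{7}{2}}}$.

Setting $a = \frac{5}{3}$:
$$I = \frac{81 \sqrt{15} \sqrt{\pi}}{500}.$$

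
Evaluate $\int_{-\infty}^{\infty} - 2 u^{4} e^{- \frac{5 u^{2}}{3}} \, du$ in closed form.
$- \frac{27 \sqrt{15} \sqrt{\pi}}{250}$

Consider the simpler parametrised integral
$$J(a) = \int_{-\infty}^{\infty} - 2 e^{- a u^{2}} \, du = - \frac{2 \sqrt{\pi}}{\sqrt{a}}.$$

Differentiating under the integral sign brings down a factor of $(-u^2)$:
$$\frac{dJ}{da} = \int_{-\infty}^{\infty} 2 u^{2} e^{- a u^{2}} \, du = \frac{\sqrt{\pi}}{a^{\frac{3}{2}}}.$$

Repeating twice in total — each differentiation brings down another $(-u^2)$ — gives
$$\frac{d^{2}J}{da^{2}} = \int_{-\infty}^{\infty} - 2 u^{4} e^{- a u^{2}} \, du = - \frac{3 \sqrt{\pi}}{2 a^{\frac{5}{2}}},$$
and the integrand here is exactly the target integrand, so $I = - \frac{3 \sqrt{\pi}}{2 a^{\frac{5}{2}}}$.

Setting $a = \frac{5}{3}$:
$$I = - \frac{27 \sqrt{15} \sqrt{\pi}}{250}.$$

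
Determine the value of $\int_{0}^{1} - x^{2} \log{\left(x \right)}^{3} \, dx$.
$\frac{2}{27}$

Start from the elementary integral
$$J(a) = \int_{0}^{1} - x^{a} \, dx = - \frac{1}{a + 1}.$$

Differentiating under the integral sign brings down a factor of $\ln x$:
$$\frac{dJ}{da} = \int_{0}^{1} - x^{a} \log{\left(x \right)} \, dx = \frac{1}{\left(a + 1\right)^{2}}.$$

Repeating $3$ times in total — each differentiation brings down another $\ln x$ — gives
$$\frac{d^{3}J}{da^{3}} = \int_{0}^{1} - x^{a} \log{\left(x \right)}^{3} \, dx = \frac{6}{\left(a + 1\right)^{4}},$$
and the integrand here is exactly the target integrand, so $I = \frac{6}{\left(a + 1\right)^{4}}$.

Setting $a = 2$:
$$I = \frac{2}{27}.$$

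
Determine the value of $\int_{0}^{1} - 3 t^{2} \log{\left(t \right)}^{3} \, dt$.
$\frac{2}{9}$

Start from the elementary integral
$$J(a) = \int_{0}^{1} - 3 t^{a} \, dt = - \frac{3}{a + 1}.$$

Differentiating under the integral sign brings down a factor of $\ln t$:
$$\frac{dJ}{da} = \int_{0}^{1} - 3 t^{a} \log{\left(t \right)} \, dt = \frac{3}{\left(a + 1\right)^{2}}.$$

Repeating $3$ times in total — each differentiation brings down another $\ln t$ — gives
$$\frac{d^{3}J}{da^{3}} = \int_{0}^{1} - 3 t^{a} \log{\left(t \right)}^{3} \, dt = \frac{18}{\left(a + 1\right)^{4}},$$
and the integrand here is exactly the target integrand, so $I = \frac{18}{\left(a + 1\right)^{4}}$.

Setting $a = 2$:
$$I = \frac{2}{9}.$$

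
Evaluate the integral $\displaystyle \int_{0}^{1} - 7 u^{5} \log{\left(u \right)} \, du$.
$\frac{7}{36}$

Begin with the known integral
$$J(a) = \int_{0}^{1} - 7 u^{a} \, du = - \frac{7}{a + 1}.$$

Differentiating under the integral sign brings down a factor of $\ln u$:
$$\frac{dJ}{da} = \int_{0}^{1} - 7 u^{a} \log{\left(u \right)} \, du = \frac{7}{\left(a + 1\right)^{2}}.$$

The integral on the left is $I$, so $I = \frac{7}{\left(a + 1\right)^{2}}$.

Setting $a = 5$:
$$I = \frac{7}{36}.$$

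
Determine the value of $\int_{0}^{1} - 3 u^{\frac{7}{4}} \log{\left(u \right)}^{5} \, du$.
$\frac{1474560}{1771561}$

Start from the elementary integral
$$J(a) = \int_{0}^{1} - 3 u^{a} \, du = - \frac{3}{a + 1}.$$

Differentiating under the integral sign brings down a factor of $\ln u$:
$$\frac{dJ}{da} = \int_{0}^{1} - 3 u^{a} \log{\left(u \right)} \, du = \frac{3}{\left(a + 1\right)^{2}}.$$

Repeating $5$ times in total — each differentiation brings down another $\ln u$ — gives
$$\frac{d^{5}J}{da^{5}} = \int_{0}^{1} - 3 u^{a} \log{\left(u \right)}^{5} \, du = \frac{360}{\left(a + 1\right)^{6}},$$
and the integrand here is exactly the target integrand, so $I = \frac{360}{\left(a + 1\right)^{6}}$.

Setting $a = \frac{7}{4}$:
$$I = \frac{1474560}{1771561}.$$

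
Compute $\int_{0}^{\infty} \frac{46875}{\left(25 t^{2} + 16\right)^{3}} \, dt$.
$\frac{28125 \pi}{16384}$

Start from the standard arctangent integral
$$J(a) = \int_{0}^{\infty} \frac{3}{a^{2} + t^{2}} \, dt = \frac{3 \pi}{2 a}.$$

Differentiating under the integral sign with respect to $a$,
$$\frac{dJ}{da} = \int_{0}^{\infty} - \frac{6 a}{\left(a^{2} + t^{2}\right)^{2}} \, dt = - \frac{3 \pi}{2 a^{2}},$$
so $\int_{0}^{\infty} \frac{3}{\left(a^{2} + t^{2}\right)^{2}} \, dt = \frac{3 \pi}{4 a^{3}}$.

Repeating — each differentiation of $1/(t^2+a^2)^j$ produces $-2ja/(t^2+a^2)^{j+1}$ — and dividing through by $-2ja$ at each step yields, after $2$ differentiations in total,
$$\int_{0}^{\infty} \frac{3}{\left(a^{2} + t^{2}\right)^{3}} \, dt = \frac{9 \pi}{16 a^{5}}.$$

Setting $a = \frac{4}{5}$:
$$I = \frac{28125 \pi}{16384}.$$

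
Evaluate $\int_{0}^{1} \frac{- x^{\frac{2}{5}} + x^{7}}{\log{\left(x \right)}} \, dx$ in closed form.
$- \log{\left(7 \right)} + \log{\left(40 \right)}$

Replace the exponent $\frac{2}{5}$ by a parameter $a$: let $I(a) = \int_{0}^{1} \frac{x^{7} - x^{a}}{\log{\left(x \right)}} \, dx$.

Since $\dfrac{\partial}{\partial a}\,x^{a} = x^{a} \ln x$, the $\ln x$ in the denominator cancels and
$$\frac{dI}{da} = \int_{0}^{1} -1 x^{a} \, dx = -1 \left[\frac{x^{a+1}}{a+1}\right]_0^1 = - \frac{1}{a + 1}.$$

Integrating with respect to $a$ gives $I(a) = - \log{\left(\frac{a}{8} + \frac{1}{8} \right)} + C$.

At $a = 7$ the integrand is identically $0$, so $I(7) = 0$. The closed form gives $0$, hence $C = 0$.

Setting $a = \frac{2}{5}$:
$$I = - \log{\left(7 \right)} + \log{\left(40 \right)}.$$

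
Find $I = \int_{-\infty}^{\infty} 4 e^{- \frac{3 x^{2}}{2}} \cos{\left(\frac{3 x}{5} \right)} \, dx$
$\frac{4 \sqrt{6} \sqrt{\pi}}{3 e^{\frac{3}{50}}}$

Define $I(b) = \int_{-\infty}^{\infty} 4 e^{- \frac{3 x^{2}}{2}} \cos{\left(b x \right)} \, dx$.

Differentiating under the integral sign,
$$I'(b) = \int_{-\infty}^{\infty} - 4 x e^{- \frac{3 x^{2}}{2}} \sin{\left(b x \right)} \, dx.$$

Integrate $\int_{-\infty}^{\infty} x \sin(b x)\, e^{- \frac{3 x^{2}}{2}}\, dx$ by parts with $u = \sin(b x)$ and $dv = x\, e^{- \frac{3 x^{2}}{2}}\, dx$, giving $v = - \frac{e^{- \frac{3 x^{2}}{2}}}{3}$. The boundary term vanishes and
$$\int_{-\infty}^{\infty} x \sin(b x)\, e^{- \frac{3 x^{2}}{2}}\, dx = \frac{b}{3} \int_{-\infty}^{\infty} \cos(b x)\, e^{- \frac{3 x^{2}}{2}}\, dx,$$
so $I'(b) = - \frac{b}{3}\, I(b)$.

This is a separable first-order ODE; solving with the initial condition $I(0) = \int_{-\infty}^{\infty} 4 e^{- \frac{3 x^{2}}{2}}\,dx = \frac{4 \sqrt{6} \sqrt{\pi}}{3}$ gives
$$I(b) = \frac{4 \sqrt{6} \sqrt{\pi} e^{- \frac{b^{2}}{6}}}{3}.$$

Setting $b = \frac{3}{5}$:
$$I = \frac{4 \sqrt{6} \sqrt{\pi}}{3 e^{\frac{3}{50}}}.$$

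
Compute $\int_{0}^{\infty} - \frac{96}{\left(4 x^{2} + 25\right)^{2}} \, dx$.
$- \frac{12 \pi}{125}$

Begin with the known result
$$J(a) = \int_{0}^{\infty} - \frac{6}{a^{2} + x^{2}} \, dx = - \frac{3 \pi}{a}.$$

Differentiating under the integral sign with respect to $a$,
$$\frac{dJ}{da} = \int_{0}^{\infty} \frac{12 a}{\left(a^{2} + x^{2}\right)^{2}} \, dx = \frac{3 \pi}{a^{2}},$$
so $\int_{0}^{\infty} - \frac{6}{\left(a^{2} + x^{2}\right)^{2}} \, dx = - \frac{3 \pi}{2 a^{3}}$.

Setting $a = \frac{5}{2}$:
$$I = - \frac{12 \pi}{125}.$$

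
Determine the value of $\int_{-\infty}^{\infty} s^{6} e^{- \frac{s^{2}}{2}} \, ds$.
$15 \sqrt{2} \sqrt{\pi}$

Begin with the known integral
$$J(a) = \int_{-\infty}^{\infty} e^{- a s^{2}} \, ds = \frac{\sqrt{\pi}}{\sqrt{a}}.$$

Differentiating under the integral sign brings down a factor of $(-s^2)$:
$$\frac{dJ}{da} = \int_{-\infty}^{\infty} - s^{2} e^{- a s^{2}} \, ds = - \frac{\sqrt{\pi}}{2 a^{\frac{3}{2}}}.$$

Repeating $3$ times in total — each differentiation brings down another $(-s^2)$ — gives
$$\frac{d^{3}J}{da^{3}} = \int_{-\infty}^{\infty} - s^{6} e^{- a s^{2}} \, ds = - \frac{15 \sqrt{\pi}}{8 a^{\frac{7}{2}}},$$
and the integrand here is $(-1)^{3}$ times the target integrand, so $I = (-1)^{3}\,\frac{d^{3}J}{da^{3}} = \frac{15 \sqrt{\pi}}{8 a^{\frac{7}{2}}}$.

Setting $a = \frac{1}{2}$:
$$I = 15 \sqrt{2} \sqrt{\pi}.$$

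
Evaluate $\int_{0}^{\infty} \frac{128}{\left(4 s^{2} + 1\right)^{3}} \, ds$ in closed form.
$12 \pi$

Start from the standard arctangent integral
$$J(a) = \int_{0}^{\infty} \frac{2}{a^{2} + s^{2}} \, ds = \frac{\pi}{a}.$$

Differentiating under the integral sign with respect to $a$,
$$\frac{dJ}{da} = \int_{0}^{\infty} - \frac{4 a}{\left(a^{2} + s^{2}\right)^{2}} \, ds = - \frac{\pi}{a^{2}},$$
so $\int_{0}^{\infty} \frac{2}{\left(a^{2} + s^{2}\right)^{2}} \, ds = \frac{\pi}{2 a^{3}}$.

Repeating — each differentiation of $1/(s^2+a^2)^j$ produces $-2ja/(s^2+a^2)^{j+1}$ — and dividing through by $-2ja$ at each step yields, after $2$ differentiations in total,
$$\int_{0}^{\infty} \frac{2}{\left(a^{2} + s^{2}\right)^{3}} \, ds = \frac{3 \pi}{8 a^{5}}.$$

Setting $a = \frac{1}{2}$:
$$I = 12 \pi.$$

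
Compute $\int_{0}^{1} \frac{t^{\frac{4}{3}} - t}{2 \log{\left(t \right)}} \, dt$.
$\log{\left(\frac{\sqrt{42}}{6} \right)}$

Consider the one-parameter family: let $I(a) = \int_{0}^{1} \frac{t^{\frac{4}{3}} - t^{a}}{2 \log{\left(t \right)}} \, dt$.

Since $\dfrac{\partial}{\partial a}\,t^{a} = t^{a} \ln t$, the $\ln t$ in the denominator cancels and
$$\frac{dI}{da} = \int_{0}^{1} - \frac{1}{2} t^{a} \, dt = - \frac{1}{2} \left[\frac{t^{a+1}}{a+1}\right]_0^1 = - \frac{1}{2 a + 2}.$$

Integrating with respect to $a$ gives $I(a) = - \frac{\log{\left(a + 1 \right)}}{2} - \frac{\log{\left(3 \right)}}{2} + \frac{\log{\left(7 \right)}}{2} + C$.

At $a = \frac{4}{3}$ the integrand is identically $0$, so $I(\frac{4}{3}) = 0$. The closed form gives $0$, hence $C = 0$.

Setting $a = 1$:
$$I = \log{\left(\frac{\sqrt{42}}{6} \right)}.$$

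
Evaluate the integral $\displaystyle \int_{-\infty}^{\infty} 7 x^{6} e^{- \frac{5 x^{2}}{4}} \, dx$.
$\frac{336 \sqrt{5} \sqrt{\pi}}{125}$

Consider the simpler parametrised integral
$$J(a) = \int_{-\infty}^{\infty} 7 e^{- a x^{2}} \, dx = \frac{7 \sqrt{\pi}}{\sqrt{a}}.$$

Differentiating under the integral sign brings down a factor of $(-x^2)$:
$$\frac{dJ}{da} = \int_{-\infty}^{\infty} - 7 x^{2} e^{- a x^{2}} \, dx = - \frac{7 \sqrt{\pi}}{2 a^{\frac{3}{2}}}.$$

Repeating $3$ times in total — each differentiation brings down another $(-x^2)$ — gives
$$\frac{d^{3}J}{da^{3}} = \int_{-\infty}^{\infty} - 7 x^{6} e^{- a x^{2}} \, dx = - \frac{105 \sqrt{\pi}}{8 a^{\frac{7}{2}}},$$
and the integrand here is $(-1)^{3}$ times the target integrand, so $I = (-1)^{3}\,\frac{d^{3}J}{da^{3}} = \frac{105 \sqrt{\pi}}{8 a^{\frac{7}{2}}}$.

Setting $a = \frac{5}{4}$:
$$I = \frac{336 \sqrt{5} \sqrt{\pi}}{125}.$$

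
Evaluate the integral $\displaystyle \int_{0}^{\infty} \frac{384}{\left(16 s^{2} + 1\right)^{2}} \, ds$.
$24 \pi$

Start from the standard arctangent integral
$$J(a) = \int_{0}^{\infty} \frac{3}{2 \left(a^{2} + s^{2}\right)} \, ds = \frac{3 \pi}{4 a}.$$

Differentiating under the integral sign with respect to $a$,
$$\frac{dJ}{da} = \int_{0}^{\infty} - \frac{3 a}{\left(a^{2} + s^{2}\right)^{2}} \, ds = - \frac{3 \pi}{4 a^{2}},$$
so $\int_{0}^{\infty} \frac{3}{2 \left(a^{2} + s^{2}\right)^{2}} \, ds = \frac{3 \pi}{8 a^{3}}$.

Setting $a = \frac{1}{4}$:
$$I = 24 \pi.$$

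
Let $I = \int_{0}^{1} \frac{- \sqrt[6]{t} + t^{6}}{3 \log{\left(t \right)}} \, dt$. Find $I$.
$\frac{\log{\left(6 \right)}}{3}$

Consider the one-parameter family: let $I(a) = \int_{0}^{1} \frac{t^{6} - t^{a}}{3 \log{\left(t \right)}} \, dt$.

Since $\dfrac{\partial}{\partial a}\,t^{a} = t^{a} \ln t$, the $\ln t$ in the denominator cancels and
$$\frac{dI}{da} = \int_{0}^{1} - \frac{1}{3} t^{a} \, dt = - \frac{1}{3} \left[\frac{t^{a+1}}{a+1}\right]_0^1 = - \frac{1}{3 a + 3}.$$

Integrating with respect to $a$ gives $I(a) = - \frac{\log{\left(a + 1 \right)}}{3} + \frac{\log{\left(7 \right)}}{3} + C$.

At $a = 6$ the integrand is identically $0$, so $I(6) = 0$. The closed form gives $0$, hence $C = 0$.

Setting $a = \frac{1}{6}$:
$$I = \frac{\log{\left(6 \right)}}{3}.$$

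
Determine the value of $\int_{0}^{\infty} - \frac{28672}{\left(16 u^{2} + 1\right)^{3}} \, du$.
$- 1344 \pi$

Recall the elementary integral
$$J(a) = \int_{0}^{\infty} - \frac{7}{a^{2} + u^{2}} \, du = - \frac{7 \pi}{2 a}.$$

Differentiating under the integral sign with respect to $a$,
$$\frac{dJ}{da} = \int_{0}^{\infty} \frac{14 a}{\left(a^{2} + u^{2}\right)^{2}} \, du = \frac{7 \pi}{2 a^{2}},$$
so $\int_{0}^{\infty} - \frac{7}{\left(a^{2} + u^{2}\right)^{2}} \, du = - \frac{7 \pi}{4 a^{3}}$.

Repeating — each differentiation of $1/(u^2+a^2)^j$ produces $-2ja/(u^2+a^2)^{j+1}$ — and dividing through by $-2ja$ at each step yields, after $2$ differentiations in total,
$$\int_{0}^{\infty} - \frac{7}{\left(a^{2} + u^{2}\right)^{3}} \, du = - \frac{21 \pi}{16 a^{5}}.$$

Setting $a = \frac{1}{4}$:
$$I = - 1344 \pi.$$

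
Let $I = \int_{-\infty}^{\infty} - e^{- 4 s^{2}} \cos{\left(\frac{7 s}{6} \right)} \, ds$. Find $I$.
$- \frac{\sqrt{\pi}}{2 e^{\frac{49}{576}}}$

Define $I(b) = \int_{-\infty}^{\infty} - e^{- 4 s^{2}} \cos{\left(b s \right)} \, ds$.

Differentiating under the integral sign,
$$I'(b) = \int_{-\infty}^{\infty} s e^{- 4 s^{2}} \sin{\left(b s \right)} \, ds.$$

Integrate $\int_{-\infty}^{\infty} s \sin(b s)\, e^{- 4 s^{2}}\, ds$ by parts with $u = \sin(b s)$ and $dv = s\, e^{- 4 s^{2}}\, ds$, giving $v = - \frac{e^{- 4 s^{2}}}{8}$. The boundary term vanishes and
$$\int_{-\infty}^{\infty} s \sin(b s)\, e^{- 4 s^{2}}\, ds = \frac{b}{8} \int_{-\infty}^{\infty} \cos(b s)\, e^{- 4 s^{2}}\, ds,$$
so $I'(b) = - \frac{b}{8}\, I(b)$.

This is a separable first-order ODE; solving with the initial condition $I(0) = \int_{-\infty}^{\infty} - e^{- 4 s^{2}}\,ds = - \frac{\sqrt{\pi}}{2}$ gives
$$I(b) = - \frac{\sqrt{\pi} e^{- \frac{b^{2}}{16}}}{2}.$$

Setting $b = \frac{7}{6}$:
$$I = - \frac{\sqrt{\pi}}{2 e^{\frac{49}{576}}}.$$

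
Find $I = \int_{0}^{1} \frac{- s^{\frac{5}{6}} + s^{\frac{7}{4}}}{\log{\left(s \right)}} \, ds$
$\log{\left(\frac{3}{2} \right)}$

Introduce a parameter $a$ in the exponent: let $I(a) = \int_{0}^{1} \frac{- s^{\frac{5}{6}} + s^{a}}{\log{\left(s \right)}} \, ds$.

Since $\dfrac{\partial}{\partial a}\,s^{a} = s^{a} \ln s$, the $\ln s$ in the denominator cancels and
$$\frac{dI}{da} = \int_{0}^{1} s^{a} \, ds = \left[\frac{s^{a+1}}{a+1}\right]_0^1 = \frac{1}{a + 1}.$$

Integrating with respect to $a$ gives $I(a) = \log{\left(\frac{6 a}{11} + \frac{6}{11} \right)} + C$.

At $a = \frac{5}{6}$ the integrand is identically $0$, so $I(\frac{5}{6}) = 0$. The closed form gives $0$, hence $C = 0$.

Setting $a = \frac{7}{4}$:
$$I = \log{\left(\frac{3}{2} \right)}.$$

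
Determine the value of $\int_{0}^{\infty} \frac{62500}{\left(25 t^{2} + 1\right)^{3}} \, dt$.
$\frac{9375 \pi}{4}$

Recall the elementary integral
$$J(a) = \int_{0}^{\infty} \frac{4}{a^{2} + t^{2}} \, dt = \frac{2 \pi}{a}.$$

Differentiating under the integral sign with respect to $a$,
$$\frac{dJ}{da} = \int_{0}^{\infty} - \frac{8 a}{\left(a^{2} + t^{2}\right)^{2}} \, dt = - \frac{2 \pi}{a^{2}},$$
so $\int_{0}^{\infty} \frac{4}{\left(a^{2} + t^{2}\right)^{2}} \, dt = \frac{\pi}{a^{3}}$.

Repeating — each differentiation of $1/(t^2+a^2)^j$ produces $-2ja/(t^2+a^2)^{j+1}$ — and dividing through by $-2ja$ at each step yields, after $2$ differentiations in total,
$$\int_{0}^{\infty} \frac{4}{\left(a^{2} + t^{2}\right)^{3}} \, dt = \frac{3 \pi}{4 a^{5}}.$$

Setting $a = \frac{1}{5}$:
$$I = \frac{9375 \pi}{4}.$$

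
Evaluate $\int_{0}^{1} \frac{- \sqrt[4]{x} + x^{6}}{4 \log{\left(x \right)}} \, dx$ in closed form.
$- \frac{\log{\left(5 \right)}}{4} + \frac{\log{\left(2 \right)}}{2} + \frac{\log{\left(7 \right)}}{4}$

Replace the exponent $\frac{1}{4}$ by a parameter $a$: let $I(a) = \int_{0}^{1} \frac{x^{6} - x^{a}}{4 \log{\left(x \right)}} \, dx$.

Since $\dfrac{\partial}{\partial a}\,x^{a} = x^{a} \ln x$, the $\ln x$ in the denominator cancels and
$$\frac{dI}{da} = \int_{0}^{1} - \frac{1}{4} x^{a} \, dx = - \frac{1}{4} \left[\frac{x^{a+1}}{a+1}\right]_0^1 = - \frac{1}{4 a + 4}.$$

Integrating with respect to $a$ gives $I(a) = - \frac{\log{\left(a + 1 \right)}}{4} + \frac{\log{\left(7 \right)}}{4} + C$.

At $a = 6$ the integrand is identically $0$, so $I(6) = 0$. The closed form gives $0$, hence $C = 0$.

Setting $a = \frac{1}{4}$:
$$I = - \frac{\log{\left(5 \right)}}{4} + \frac{\log{\left(2 \right)}}{2} + \frac{\log{\left(7 \right)}}{4}.$$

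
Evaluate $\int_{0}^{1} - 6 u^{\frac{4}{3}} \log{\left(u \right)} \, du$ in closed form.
$\frac{54}{49}$

Consider the simpler parametrised integral
$$J(a) = \int_{0}^{1} - 6 u^{a} \, du = - \frac{6}{a + 1}.$$

Differentiating under the integral sign brings down a factor of $\ln u$:
$$\frac{dJ}{da} = \int_{0}^{1} - 6 u^{a} \log{\left(u \right)} \, du = \frac{6}{\left(a + 1\right)^{2}}.$$

The integral on the left is $I$, so $I = \frac{6}{\left(a + 1\right)^{2}}$.

Setting $a = \frac{4}{3}$:
$$I = \frac{54}{49}.$$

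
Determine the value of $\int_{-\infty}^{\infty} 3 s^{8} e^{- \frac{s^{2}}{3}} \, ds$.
$\frac{25515 \sqrt{3} \sqrt{\pi}}{16}$

Begin with the known integral
$$J(a) = \int_{-\infty}^{\infty} 3 e^{- a s^{2}} \, ds = \frac{3 \sqrt{\pi}}{\sqrt{a}}.$$

Differentiating under the integral sign brings down a factor of $(-s^2)$:
$$\frac{dJ}{da} = \int_{-\infty}^{\infty} - 3 s^{2} e^{- a s^{2}} \, ds = - \frac{3 \sqrt{\pi}}{2 a^{\frac{3}{2}}}.$$

Repeating $4$ times in total — each differentiation brings down another $(-s^2)$ — gives
$$\frac{d^{4}J}{da^{4}} = \int_{-\infty}^{\infty} 3 s^{8} e^{- a s^{2}} \, ds = \frac{315 \sqrt{\pi}}{16 a^{\frac{9}{2}}},$$
and the integrand here is exactly the target integrand, so $I = \frac{315 \sqrt{\pi}}{16 a^{\frac{9}{2}}}$.

Setting $a = \frac{1}{3}$:
$$I = \frac{25515 \sqrt{3} \sqrt{\pi}}{16}.$$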